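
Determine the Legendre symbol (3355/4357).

1

4357 ≡ 1 (mod 4), so quadratic reciprocity gives (3355/4357) = (4357/3355). Reduce: 4357 ≡ 1002 (mod 3355). Now have (1002/3355).
Factor out 2: 1002 = 2·501. Since 3355 ≡ 3 (mod 8), (2/3355) = -1. Now have -(501/3355).
501 ≡ 1 (mod 4), so quadratic reciprocity gives (501/3355) = (3355/501). Reduce: 3355 ≡ 349 (mod 501). Now have -(349/501).
349 ≡ 1 (mod 4), so quadratic reciprocity gives (349/501) = (501/349). Reduce: 501 ≡ 152 (mod 349). Now have -(152/349).
Factor out 2: 152 = 2^3·19. Since 349 ≡ 5 (mod 8), (2/349) = -1, and (2/349)^3 = -1. Now have (19/349).
349 ≡ 1 (mod 4), so quadratic reciprocity gives (19/349) = (349/19). Reduce: 349 ≡ 7 (mod 19). Now have (7/19).
Both 7 ≡ 3 and 19 ≡ 3 (mod 4), so reciprocity gives (7/19) = -(19/7). Reduce: 19 ≡ 5 (mod 7). Now have -(5/7).
5 ≡ 1 (mod 4), so quadratic reciprocity gives (5/7) = (7/5). Reduce: 7 ≡ 2 (mod 5). Now have -(2/5).
Factor out 2: 2 = 2. Since 5 ≡ 5 (mod 8), (2/5) = -1. Now have (1/5).
(1/5) = 1. Collecting the sign factors: 1.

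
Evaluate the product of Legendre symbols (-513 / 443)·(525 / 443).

By multiplicativity, (-513·525 / 443) = (-513 / 443)·(525 / 443).
First factor (-513 / 443):
Reduce the numerator: -513 ≡ 373 (mod 443), so (-513 / 443) = (373 / 443).
373 ≡ 1 (mod 4), so quadratic reciprocity gives (373 / 443) = (443 / 373). Reduce: 443 ≡ 70 (mod 373). Now have (70 / 373).
Factor out 2: 70 = 2·35. Since 373 ≡ 5 (mod 8), (2 / 373) = -1. Now have -(35 / 373).
373 ≡ 1 (mod 4), so quadratic reciprocity gives (35 / 373) = (373 / 35). Reduce: 373 ≡ 23 (mod 35). Now have -(23 / 35).
Both 23 ≡ 3 and 35 ≡ 3 (mod 4), so reciprocity gives (23 / 35) = -(35 / 23). Reduce: 35 ≡ 12 (mod 23). Now have (12 / 23).
Factor out 2: 12 = 2^2·3. Since 23 ≡ 7 (mod 8), (2 / 23) = +1, and (2 / 23)^2 = +1. Now have (3 / 23).
Both 3 ≡ 3 and 23 ≡ 3 (mod 4), so reciprocity gives (3 / 23) = -(23 / 3). Reduce: 23 ≡ 2 (mod 3). Now have -(2 / 3).
Factor out 2: 2 = 2. Since 3 ≡ 3 (mod 8), (2 / 3) = -1. Now have (1 / 3).
(1 / 3) = 1. Collecting the sign factors: 1.
Second factor (525 / 443):
Reduce the numerator: 525 ≡ 82 (mod 443), so (525 / 443) = (82 / 443).
Factor out 2: 82 = 2·41. Since 443 ≡ 3 (mod 8), (2 / 443) = -1. Now have -(41 / 443).
41 ≡ 1 (mod 4), so quadratic reciprocity gives (41 / 443) = (443 / 41). Reduce: 443 ≡ 33 (mod 41). Now have -(33 / 41).
33 ≡ 1 (mod 4), so quadratic reciprocity gives (33 / 41) = (41 / 33). Reduce: 41 ≡ 8 (mod 33). Now have -(8 / 33).
Factor out 2: 8 = 2^3. Since 33 ≡ 1 (mod 8), (2 / 33) = +1, and (2 / 33)^3 = +1. Now have -(1 / 33).
(1 / 33) = 1. Collecting the sign factors: -1.
Product: (1)·(-1) = -1.

-1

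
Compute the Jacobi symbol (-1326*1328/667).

By multiplicativity, (-1326·1328/667) = (-1326/667)·(1328/667).
First factor (-1326/667):
Pull out -1: (-1326/667) = (-1/667)·(1326/667). Since 667 ≡ 3 (mod 4), (-1/667) = -1. Now have -(1326/667).
Reduce the numerator: 1326 ≡ 659 (mod 667), so (1326/667) = (659/667).
Both 659 ≡ 3 and 667 ≡ 3 (mod 4), so reciprocity gives (659/667) = -(667/659). Reduce: 667 ≡ 8 (mod 659). Now have (8/659).
Factor out 2: 8 = 2^3. Since 659 ≡ 3 (mod 8), (2/659) = -1, and (2/659)^3 = -1. Now have -(1/659).
(1/659) = 1. Collecting the sign factors: -1.
Second factor (1328/667):
Reduce the numerator: 1328 ≡ 661 (mod 667), so (1328/667) = (661/667).
661 ≡ 1 (mod 4), so quadratic reciprocity gives (661/667) = (667/661). Reduce: 667 ≡ 6 (mod 661). Now have (6/661).
Factor out 2: 6 = 2·3. Since 661 ≡ 5 (mod 8), (2/661) = -1. Now have -(3/661).
661 ≡ 1 (mod 4), so quadratic reciprocity gives (3/661) = (661/3). Reduce: 661 ≡ 1 (mod 3). Now have -(1/3).
(1/3) = 1. Collecting the sign factors: -1.
Product: (-1)·(-1) = 1.

1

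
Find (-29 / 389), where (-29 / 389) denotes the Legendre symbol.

Reduce the numerator: -29 ≡ 360 (mod 389), so (-29 / 389) = (360 / 389).
Factor out 2: 360 = 2^3·45. Since 389 ≡ 5 (mod 8), (2 / 389) = -1, and (2 / 389)^3 = -1. Now have -(45 / 389).
45 ≡ 1 (mod 4), so quadratic reciprocity gives (45 / 389) = (389 / 45). Reduce: 389 ≡ 29 (mod 45). Now have -(29 / 45).
29 ≡ 1 (mod 4), so quadratic reciprocity gives (29 / 45) = (45 / 29). Reduce: 45 ≡ 16 (mod 29). Now have -(16 / 29).
Factor out 2: 16 = 2^4. Since 29 ≡ 5 (mod 8), (2 / 29) = -1, and (2 / 29)^4 = +1. Now have -(1 / 29).
(1 / 29) = 1. Collecting the sign factors: -1.

-1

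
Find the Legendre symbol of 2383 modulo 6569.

(2383|6569)
  = (6569|2383)    [QR: 6569 ≡ 1 mod 4, sign kept]
  = (1803|2383)    [6569 ≡ 1803 mod 2383]
  = -(2383|1803)    [QR: both ≡ 3 mod 4, sign flips]
  = -(580|1803)    [2383 ≡ 580 mod 1803]
  = -(145|1803)    [1803 ≡ 3 mod 8 ⇒ (2|1803)^2 = +1]
  = -(1803|145)    [QR: 145 ≡ 1 mod 4, sign kept]
  = -(63|145)    [1803 ≡ 63 mod 145]
  = -(145|63)    [QR: 145 ≡ 1 mod 4, sign kept]
  = -(19|63)    [145 ≡ 19 mod 63]
  = (63|19)    [QR: both ≡ 3 mod 4, sign flips]
  = (6|19)    [63 ≡ 6 mod 19]
  = -(3|19)    [19 ≡ 3 mod 8 ⇒ (2|19) = -1]
  = (19|3)    [QR: both ≡ 3 mod 4, sign flips]
  = (1|3)    [19 ≡ 1 mod 3]
  = 1    [(1|3) = 1]

1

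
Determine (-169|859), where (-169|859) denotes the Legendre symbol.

-1

(-169|859)
  = (690|859)    [-169 ≡ 690 mod 859]
  = -(345|859)    [859 ≡ 3 mod 8 ⇒ (2|859) = -1]
  = -(859|345)    [QR: 345 ≡ 1 mod 4, sign kept]
  = -(169|345)    [859 ≡ 169 mod 345]
  = -(345|169)    [QR: 169 ≡ 1 mod 4, sign kept]
  = -(7|169)    [345 ≡ 7 mod 169]
  = -(169|7)    [QR: 169 ≡ 1 mod 4, sign kept]
  = -(1|7)    [169 ≡ 1 mod 7]
  = -1    [(1|7) = 1]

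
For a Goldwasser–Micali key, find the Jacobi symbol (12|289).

1

Factor out 2: 12 = 2^2·3. Since 289 ≡ 1 (mod 8), (2|289) = +1, and (2|289)^2 = +1. Now have (3|289).
289 ≡ 1 (mod 4), so quadratic reciprocity gives (3|289) = (289|3). Reduce: 289 ≡ 1 (mod 3). Now have (1|3).
(1|3) = 1. Collecting the sign factors: 1.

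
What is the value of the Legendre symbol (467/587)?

-1

Both 467 ≡ 3 and 587 ≡ 3 (mod 4), so reciprocity gives (467/587) = -(587/467). Reduce: 587 ≡ 120 (mod 467). Now have -(120/467).
Factor out 2: 120 = 2^3·15. Since 467 ≡ 3 (mod 8), (2/467) = -1, and (2/467)^3 = -1. Now have (15/467).
Both 15 ≡ 3 and 467 ≡ 3 (mod 4), so reciprocity gives (15/467) = -(467/15). Reduce: 467 ≡ 2 (mod 15). Now have -(2/15).
Factor out 2: 2 = 2. Since 15 ≡ 7 (mod 8), (2/15) = +1. Now have -(1/15).
(1/15) = 1. Collecting the sign factors: -1.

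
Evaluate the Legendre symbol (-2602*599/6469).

1

By multiplicativity, (-2602·599/6469) = (-2602/6469)·(599/6469).
First factor (-2602/6469):
Reduce the numerator: -2602 ≡ 3867 (mod 6469), so (-2602/6469) = (3867/6469).
6469 ≡ 1 (mod 4), so quadratic reciprocity gives (3867/6469) = (6469/3867). Reduce: 6469 ≡ 2602 (mod 3867). Now have (2602/3867).
Factor out 2: 2602 = 2·1301. Since 3867 ≡ 3 (mod 8), (2/3867) = -1. Now have -(1301/3867).
1301 ≡ 1 (mod 4), so quadratic reciprocity gives (1301/3867) = (3867/1301). Reduce: 3867 ≡ 1265 (mod 1301). Now have -(1265/1301).
1265 ≡ 1 (mod 4), so quadratic reciprocity gives (1265/1301) = (1301/1265). Reduce: 1301 ≡ 36 (mod 1265). Now have -(36/1265).
Factor out 2: 36 = 2^2·9. Since 1265 ≡ 1 (mod 8), (2/1265) = +1, and (2/1265)^2 = +1. Now have -(9/1265).
9 ≡ 1 (mod 4), so quadratic reciprocity gives (9/1265) = (1265/9). Reduce: 1265 ≡ 5 (mod 9). Now have -(5/9).
5 ≡ 1 (mod 4), so quadratic reciprocity gives (5/9) = (9/5). Reduce: 9 ≡ 4 (mod 5). Now have -(4/5).
Factor out 2: 4 = 2^2. Since 5 ≡ 5 (mod 8), (2/5) = -1, and (2/5)^2 = +1. Now have -(1/5).
(1/5) = 1. Collecting the sign factors: -1.
Second factor (599/6469):
6469 ≡ 1 (mod 4), so quadratic reciprocity gives (599/6469) = (6469/599). Reduce: 6469 ≡ 479 (mod 599). Now have (479/599).
Both 479 ≡ 3 and 599 ≡ 3 (mod 4), so reciprocity gives (479/599) = -(599/479). Reduce: 599 ≡ 120 (mod 479). Now have -(120/479).
Factor out 2: 120 = 2^3·15. Since 479 ≡ 7 (mod 8), (2/479) = +1, and (2/479)^3 = +1. Now have -(15/479).
Both 15 ≡ 3 and 479 ≡ 3 (mod 4), so reciprocity gives (15/479) = -(479/15). Reduce: 479 ≡ 14 (mod 15). Now have (14/15).
Factor out 2: 14 = 2·7. Since 15 ≡ 7 (mod 8), (2/15) = +1. Now have (7/15).
Both 7 ≡ 3 and 15 ≡ 3 (mod 4), so reciprocity gives (7/15) = -(15/7). Reduce: 15 ≡ 1 (mod 7). Now have -(1/7).
(1/7) = 1. Collecting the sign factors: -1.
Product: (-1)·(-1) = 1.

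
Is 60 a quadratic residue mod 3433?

no

Factor out 2: 60 = 2^2·15. Since 3433 ≡ 1 (mod 8), (2|3433) = +1, and (2|3433)^2 = +1. Now have (15|3433).
3433 ≡ 1 (mod 4), so quadratic reciprocity gives (15|3433) = (3433|15). Reduce: 3433 ≡ 13 (mod 15). Now have (13|15).
13 ≡ 1 (mod 4), so quadratic reciprocity gives (13|15) = (15|13). Reduce: 15 ≡ 2 (mod 13). Now have (2|13).
Factor out 2: 2 = 2. Since 13 ≡ 5 (mod 8), (2|13) = -1. Now have -(1|13).
(1|13) = 1. Collecting the sign factors: -1.
The Legendre symbol is -1, so x^2 ≡ 60 (mod 3433) has no solution.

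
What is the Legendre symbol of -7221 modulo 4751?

Reduce the numerator: -7221 ≡ 2281 (mod 4751), so (-7221/4751) = (2281/4751).
2281 ≡ 1 (mod 4), so quadratic reciprocity gives (2281/4751) = (4751/2281). Reduce: 4751 ≡ 189 (mod 2281). Now have (189/2281).
189 ≡ 1 (mod 4), so quadratic reciprocity gives (189/2281) = (2281/189). Reduce: 2281 ≡ 13 (mod 189). Now have (13/189).
13 ≡ 1 (mod 4), so quadratic reciprocity gives (13/189) = (189/13). Reduce: 189 ≡ 7 (mod 13). Now have (7/13).
13 ≡ 1 (mod 4), so quadratic reciprocity gives (7/13) = (13/7). Reduce: 13 ≡ 6 (mod 7). Now have (6/7).
Factor out 2: 6 = 2·3. Since 7 ≡ 7 (mod 8), (2/7) = +1. Now have (3/7).
Both 3 ≡ 3 and 7 ≡ 3 (mod 4), so reciprocity gives (3/7) = -(7/3). Reduce: 7 ≡ 1 (mod 3). Now have -(1/3).
(1/3) = 1. Collecting the sign factors: -1.

-1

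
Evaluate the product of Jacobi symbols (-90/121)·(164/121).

By multiplicativity, (-90·164/121) = (-90/121)·(164/121).
First factor (-90/121):
(-90/121)
  = (31/121)    [-90 ≡ 31 mod 121]
  = (121/31)    [QR: 121 ≡ 1 mod 4, sign kept]
  = (28/31)    [121 ≡ 28 mod 31]
  = (7/31)    [31 ≡ 7 mod 8 ⇒ (2/31)^2 = +1]
  = -(31/7)    [QR: both ≡ 3 mod 4, sign flips]
  = -(3/7)    [31 ≡ 3 mod 7]
  = (7/3)    [QR: both ≡ 3 mod 4, sign flips]
  = (1/3)    [7 ≡ 1 mod 3]
  = 1    [(1/3) = 1]
Second factor (164/121):
(164/121)
  = (43/121)    [164 ≡ 43 mod 121]
  = (121/43)    [QR: 121 ≡ 1 mod 4, sign kept]
  = (35/43)    [121 ≡ 35 mod 43]
  = -(43/35)    [QR: both ≡ 3 mod 4, sign flips]
  = -(8/35)    [43 ≡ 8 mod 35]
  = (1/35)    [35 ≡ 3 mod 8 ⇒ (2/35)^3 = -1]
  = 1    [(1/35) = 1]
Product: (1)·(1) = 1.

1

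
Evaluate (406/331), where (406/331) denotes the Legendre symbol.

-1

Reduce the numerator: 406 ≡ 75 (mod 331), so (406/331) = (75/331).
Both 75 ≡ 3 and 331 ≡ 3 (mod 4), so reciprocity gives (75/331) = -(331/75). Reduce: 331 ≡ 31 (mod 75). Now have -(31/75).
Both 31 ≡ 3 and 75 ≡ 3 (mod 4), so reciprocity gives (31/75) = -(75/31). Reduce: 75 ≡ 13 (mod 31). Now have (13/31).
13 ≡ 1 (mod 4), so quadratic reciprocity gives (13/31) = (31/13). Reduce: 31 ≡ 5 (mod 13). Now have (5/13).
5 ≡ 1 (mod 4), so quadratic reciprocity gives (5/13) = (13/5). Reduce: 13 ≡ 3 (mod 5). Now have (3/5).
5 ≡ 1 (mod 4), so quadratic reciprocity gives (3/5) = (5/3). Reduce: 5 ≡ 2 (mod 3). Now have (2/3).
Factor out 2: 2 = 2. Since 3 ≡ 3 (mod 8), (2/3) = -1. Now have -(1/3).
(1/3) = 1. Collecting the sign factors: -1.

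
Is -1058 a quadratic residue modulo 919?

Pull out -1: (-1058|919) = (-1|919)·(1058|919). Since 919 ≡ 3 (mod 4), (-1|919) = -1. Now have -(1058|919).
Reduce the numerator: 1058 ≡ 139 (mod 919), so (1058|919) = (139|919).
Both 139 ≡ 3 and 919 ≡ 3 (mod 4), so reciprocity gives (139|919) = -(919|139). Reduce: 919 ≡ 85 (mod 139). Now have (85|139).
85 ≡ 1 (mod 4), so quadratic reciprocity gives (85|139) = (139|85). Reduce: 139 ≡ 54 (mod 85). Now have (54|85).
Factor out 2: 54 = 2·27. Since 85 ≡ 5 (mod 8), (2|85) = -1. Now have -(27|85).
85 ≡ 1 (mod 4), so quadratic reciprocity gives (27|85) = (85|27). Reduce: 85 ≡ 4 (mod 27). Now have -(4|27).
Factor out 2: 4 = 2^2. Since 27 ≡ 3 (mod 8), (2|27) = -1, and (2|27)^2 = +1. Now have -(1|27).
(1|27) = 1. Collecting the sign factors: -1.
(-1058|919) = -1, and 919 is prime, so -1058 is not a quadratic residue mod 919.

no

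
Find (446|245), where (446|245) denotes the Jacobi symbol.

Reduce the numerator: 446 ≡ 201 (mod 245), so (446|245) = (201|245).
201 ≡ 1 (mod 4), so quadratic reciprocity gives (201|245) = (245|201). Reduce: 245 ≡ 44 (mod 201). Now have (44|201).
Factor out 2: 44 = 2^2·11. Since 201 ≡ 1 (mod 8), (2|201) = +1, and (2|201)^2 = +1. Now have (11|201).
201 ≡ 1 (mod 4), so quadratic reciprocity gives (11|201) = (201|11). Reduce: 201 ≡ 3 (mod 11). Now have (3|11).
Both 3 ≡ 3 and 11 ≡ 3 (mod 4), so reciprocity gives (3|11) = -(11|3). Reduce: 11 ≡ 2 (mod 3). Now have -(2|3).
Factor out 2: 2 = 2. Since 3 ≡ 3 (mod 8), (2|3) = -1. Now have (1|3).
(1|3) = 1. Collecting the sign factors: 1.

1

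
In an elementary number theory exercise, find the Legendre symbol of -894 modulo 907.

1

Pull out -1: (-894|907) = (-1|907)·(894|907). Since 907 ≡ 3 (mod 4), (-1|907) = -1. Now have -(894|907).
Factor out 2: 894 = 2·447. Since 907 ≡ 3 (mod 8), (2|907) = -1. Now have (447|907).
Both 447 ≡ 3 and 907 ≡ 3 (mod 4), so reciprocity gives (447|907) = -(907|447). Reduce: 907 ≡ 13 (mod 447). Now have -(13|447).
13 ≡ 1 (mod 4), so quadratic reciprocity gives (13|447) = (447|13). Reduce: 447 ≡ 5 (mod 13). Now have -(5|13).
5 ≡ 1 (mod 4), so quadratic reciprocity gives (5|13) = (13|5). Reduce: 13 ≡ 3 (mod 5). Now have -(3|5).
5 ≡ 1 (mod 4), so quadratic reciprocity gives (3|5) = (5|3). Reduce: 5 ≡ 2 (mod 3). Now have -(2|3).
Factor out 2: 2 = 2. Since 3 ≡ 3 (mod 8), (2|3) = -1. Now have (1|3).
(1|3) = 1. Collecting the sign factors: 1.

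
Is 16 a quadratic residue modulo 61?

Factor out 2: 16 = 2^4. Since 61 ≡ 5 (mod 8), (2/61) = -1, and (2/61)^4 = +1. Now have (1/61).
(1/61) = 1. Collecting the sign factors: 1.
The Legendre symbol is 1, so x^2 ≡ 16 (mod 61) has solution.

yes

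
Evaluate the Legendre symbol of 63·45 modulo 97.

By multiplicativity, (63·45|97) = (63|97)·(45|97).
First factor (63|97):
97 ≡ 1 (mod 4), so quadratic reciprocity gives (63|97) = (97|63). Reduce: 97 ≡ 34 (mod 63). Now have (34|63).
Factor out 2: 34 = 2·17. Since 63 ≡ 7 (mod 8), (2|63) = +1. Now have (17|63).
17 ≡ 1 (mod 4), so quadratic reciprocity gives (17|63) = (63|17). Reduce: 63 ≡ 12 (mod 17). Now have (12|17).
Factor out 2: 12 = 2^2·3. Since 17 ≡ 1 (mod 8), (2|17) = +1, and (2|17)^2 = +1. Now have (3|17).
17 ≡ 1 (mod 4), so quadratic reciprocity gives (3|17) = (17|3). Reduce: 17 ≡ 2 (mod 3). Now have (2|3).
Factor out 2: 2 = 2. Since 3 ≡ 3 (mod 8), (2|3) = -1. Now have -(1|3).
(1|3) = 1. Collecting the sign factors: -1.
Second factor (45|97):
45 ≡ 1 (mod 4), so quadratic reciprocity gives (45|97) = (97|45). Reduce: 97 ≡ 7 (mod 45). Now have (7|45).
45 ≡ 1 (mod 4), so quadratic reciprocity gives (7|45) = (45|7). Reduce: 45 ≡ 3 (mod 7). Now have (3|7).
Both 3 ≡ 3 and 7 ≡ 3 (mod 4), so reciprocity gives (3|7) = -(7|3). Reduce: 7 ≡ 1 (mod 3). Now have -(1|3).
(1|3) = 1. Collecting the sign factors: -1.
Product: (-1)·(-1) = 1.

1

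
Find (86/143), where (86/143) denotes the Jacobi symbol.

(86/143)
  = (43/143)    [143 ≡ 7 mod 8 ⇒ (2/143) = +1]
  = -(143/43)    [QR: both ≡ 3 mod 4, sign flips]
  = -(14/43)    [143 ≡ 14 mod 43]
  = (7/43)    [43 ≡ 3 mod 8 ⇒ (2/43) = -1]
  = -(43/7)    [QR: both ≡ 3 mod 4, sign flips]
  = -(1/7)    [43 ≡ 1 mod 7]
  = -1    [(1/7) = 1]

-1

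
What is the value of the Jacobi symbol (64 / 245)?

(64 / 245)
  = (1 / 245)    [245 ≡ 5 mod 8 ⇒ (2 / 245)^6 = +1]
  = 1    [(1 / 245) = 1]

1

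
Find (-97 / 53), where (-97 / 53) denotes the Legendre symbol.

1

Pull out -1: (-97 / 53) = (-1 / 53)·(97 / 53). Since 53 ≡ 1 (mod 4), (-1 / 53) = +1. Now have (97 / 53).
Reduce the numerator: 97 ≡ 44 (mod 53), so (97 / 53) = (44 / 53).
Factor out 2: 44 = 2^2·11. Since 53 ≡ 5 (mod 8), (2 / 53) = -1, and (2 / 53)^2 = +1. Now have (11 / 53).
53 ≡ 1 (mod 4), so quadratic reciprocity gives (11 / 53) = (53 / 11). Reduce: 53 ≡ 9 (mod 11). Now have (9 / 11).
9 ≡ 1 (mod 4), so quadratic reciprocity gives (9 / 11) = (11 / 9). Reduce: 11 ≡ 2 (mod 9). Now have (2 / 9).
Factor out 2: 2 = 2. Since 9 ≡ 1 (mod 8), (2 / 9) = +1. Now have (1 / 9).
(1 / 9) = 1. Collecting the sign factors: 1.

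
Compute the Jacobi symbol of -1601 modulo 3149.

1

(-1601 / 3149)
  = (1601 / 3149)    [3149 ≡ 1 mod 4 ⇒ (-1 / 3149) = +1]
  = (3149 / 1601)    [QR: 1601 ≡ 1 mod 4, sign kept]
  = (1548 / 1601)    [3149 ≡ 1548 mod 1601]
  = (387 / 1601)    [1601 ≡ 1 mod 8 ⇒ (2 / 1601)^2 = +1]
  = (1601 / 387)    [QR: 1601 ≡ 1 mod 4, sign kept]
  = (53 / 387)    [1601 ≡ 53 mod 387]
  = (387 / 53)    [QR: 53 ≡ 1 mod 4, sign kept]
  = (16 / 53)    [387 ≡ 16 mod 53]
  = (1 / 53)    [53 ≡ 5 mod 8 ⇒ (2 / 53)^4 = +1]
  = 1    [(1 / 53) = 1]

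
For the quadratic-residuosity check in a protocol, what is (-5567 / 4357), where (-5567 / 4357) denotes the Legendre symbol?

1

Reduce the numerator: -5567 ≡ 3147 (mod 4357), so (-5567 / 4357) = (3147 / 4357).
4357 ≡ 1 (mod 4), so quadratic reciprocity gives (3147 / 4357) = (4357 / 3147). Reduce: 4357 ≡ 1210 (mod 3147). Now have (1210 / 3147).
Factor out 2: 1210 = 2·605. Since 3147 ≡ 3 (mod 8), (2 / 3147) = -1. Now have -(605 / 3147).
605 ≡ 1 (mod 4), so quadratic reciprocity gives (605 / 3147) = (3147 / 605). Reduce: 3147 ≡ 122 (mod 605). Now have -(122 / 605).
Factor out 2: 122 = 2·61. Since 605 ≡ 5 (mod 8), (2 / 605) = -1. Now have (61 / 605).
61 ≡ 1 (mod 4), so quadratic reciprocity gives (61 / 605) = (605 / 61). Reduce: 605 ≡ 56 (mod 61). Now have (56 / 61).
Factor out 2: 56 = 2^3·7. Since 61 ≡ 5 (mod 8), (2 / 61) = -1, and (2 / 61)^3 = -1. Now have -(7 / 61).
61 ≡ 1 (mod 4), so quadratic reciprocity gives (7 / 61) = (61 / 7). Reduce: 61 ≡ 5 (mod 7). Now have -(5 / 7).
5 ≡ 1 (mod 4), so quadratic reciprocity gives (5 / 7) = (7 / 5). Reduce: 7 ≡ 2 (mod 5). Now have -(2 / 5).
Factor out 2: 2 = 2. Since 5 ≡ 5 (mod 8), (2 / 5) = -1. Now have (1 / 5).
(1 / 5) = 1. Collecting the sign factors: 1.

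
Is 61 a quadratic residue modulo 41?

Reduce the numerator: 61 ≡ 20 (mod 41), so (61/41) = (20/41).
Factor out 2: 20 = 2^2·5. Since 41 ≡ 1 (mod 8), (2/41) = +1, and (2/41)^2 = +1. Now have (5/41).
5 ≡ 1 (mod 4), so quadratic reciprocity gives (5/41) = (41/5). Reduce: 41 ≡ 1 (mod 5). Now have (1/5).
(1/5) = 1. Collecting the sign factors: 1.
(61/41) = 1, and 41 is prime, so 61 is a quadratic residue mod 41.

yes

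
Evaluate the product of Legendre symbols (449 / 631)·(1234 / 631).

By multiplicativity, (449·1234 / 631) = (449 / 631)·(1234 / 631).
First factor (449 / 631):
(449 / 631)
  = (631 / 449)    [QR: 449 ≡ 1 mod 4, sign kept]
  = (182 / 449)    [631 ≡ 182 mod 449]
  = (91 / 449)    [449 ≡ 1 mod 8 ⇒ (2 / 449) = +1]
  = (449 / 91)    [QR: 449 ≡ 1 mod 4, sign kept]
  = (85 / 91)    [449 ≡ 85 mod 91]
  = (91 / 85)    [QR: 85 ≡ 1 mod 4, sign kept]
  = (6 / 85)    [91 ≡ 6 mod 85]
  = -(3 / 85)    [85 ≡ 5 mod 8 ⇒ (2 / 85) = -1]
  = -(85 / 3)    [QR: 85 ≡ 1 mod 4, sign kept]
  = -(1 / 3)    [85 ≡ 1 mod 3]
  = -1    [(1 / 3) = 1]
Second factor (1234 / 631):
(1234 / 631)
  = (603 / 631)    [1234 ≡ 603 mod 631]
  = -(631 / 603)    [QR: both ≡ 3 mod 4, sign flips]
  = -(28 / 603)    [631 ≡ 28 mod 603]
  = -(7 / 603)    [603 ≡ 3 mod 8 ⇒ (2 / 603)^2 = +1]
  = (603 / 7)    [QR: both ≡ 3 mod 4, sign flips]
  = (1 / 7)    [603 ≡ 1 mod 7]
  = 1    [(1 / 7) = 1]
Product: (-1)·(1) = -1.

-1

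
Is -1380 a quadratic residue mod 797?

Pull out -1: (-1380/797) = (-1/797)·(1380/797). Since 797 ≡ 1 (mod 4), (-1/797) = +1. Now have (1380/797).
Reduce the numerator: 1380 ≡ 583 (mod 797), so (1380/797) = (583/797).
797 ≡ 1 (mod 4), so quadratic reciprocity gives (583/797) = (797/583). Reduce: 797 ≡ 214 (mod 583). Now have (214/583).
Factor out 2: 214 = 2·107. Since 583 ≡ 7 (mod 8), (2/583) = +1. Now have (107/583).
Both 107 ≡ 3 and 583 ≡ 3 (mod 4), so reciprocity gives (107/583) = -(583/107). Reduce: 583 ≡ 48 (mod 107). Now have -(48/107).
Factor out 2: 48 = 2^4·3. Since 107 ≡ 3 (mod 8), (2/107) = -1, and (2/107)^4 = +1. Now have -(3/107).
Both 3 ≡ 3 and 107 ≡ 3 (mod 4), so reciprocity gives (3/107) = -(107/3). Reduce: 107 ≡ 2 (mod 3). Now have (2/3).
Factor out 2: 2 = 2. Since 3 ≡ 3 (mod 8), (2/3) = -1. Now have -(1/3).
(1/3) = 1. Collecting the sign factors: -1.
The Legendre symbol is -1, so x^2 ≡ -1380 (mod 797) has no solution.

no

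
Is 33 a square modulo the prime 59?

no

(33/59)
  = (59/33)    [QR: 33 ≡ 1 mod 4, sign kept]
  = (26/33)    [59 ≡ 26 mod 33]
  = (13/33)    [33 ≡ 1 mod 8 ⇒ (2/33) = +1]
  = (33/13)    [QR: 13 ≡ 1 mod 4, sign kept]
  = (7/13)    [33 ≡ 7 mod 13]
  = (13/7)    [QR: 13 ≡ 1 mod 4, sign kept]
  = (6/7)    [13 ≡ 6 mod 7]
  = (3/7)    [7 ≡ 7 mod 8 ⇒ (2/7) = +1]
  = -(7/3)    [QR: both ≡ 3 mod 4, sign flips]
  = -(1/3)    [7 ≡ 1 mod 3]
  = -1    [(1/3) = 1]
The Legendre symbol is -1, so x^2 ≡ 33 (mod 59) has no solution.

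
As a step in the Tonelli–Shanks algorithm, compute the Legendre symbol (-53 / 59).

-1

Reduce the numerator: -53 ≡ 6 (mod 59), so (-53 / 59) = (6 / 59).
Factor out 2: 6 = 2·3. Since 59 ≡ 3 (mod 8), (2 / 59) = -1. Now have -(3 / 59).
Both 3 ≡ 3 and 59 ≡ 3 (mod 4), so reciprocity gives (3 / 59) = -(59 / 3). Reduce: 59 ≡ 2 (mod 3). Now have (2 / 3).
Factor out 2: 2 = 2. Since 3 ≡ 3 (mod 8), (2 / 3) = -1. Now have -(1 / 3).
(1 / 3) = 1. Collecting the sign factors: -1.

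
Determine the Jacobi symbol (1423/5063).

1

(1423/5063)
  = -(5063/1423)    [QR: both ≡ 3 mod 4, sign flips]
  = -(794/1423)    [5063 ≡ 794 mod 1423]
  = -(397/1423)    [1423 ≡ 7 mod 8 ⇒ (2/1423) = +1]
  = -(1423/397)    [QR: 397 ≡ 1 mod 4, sign kept]
  = -(232/397)    [1423 ≡ 232 mod 397]
  = (29/397)    [397 ≡ 5 mod 8 ⇒ (2/397)^3 = -1]
  = (397/29)    [QR: 29 ≡ 1 mod 4, sign kept]
  = (20/29)    [397 ≡ 20 mod 29]
  = (5/29)    [29 ≡ 5 mod 8 ⇒ (2/29)^2 = +1]
  = (29/5)    [QR: 5 ≡ 1 mod 4, sign kept]
  = (4/5)    [29 ≡ 4 mod 5]
  = (1/5)    [5 ≡ 5 mod 8 ⇒ (2/5)^2 = +1]
  = 1    [(1/5) = 1]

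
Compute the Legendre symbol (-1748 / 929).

1

(-1748 / 929)
  = (110 / 929)    [-1748 ≡ 110 mod 929]
  = (55 / 929)    [929 ≡ 1 mod 8 ⇒ (2 / 929) = +1]
  = (929 / 55)    [QR: 929 ≡ 1 mod 4, sign kept]
  = (49 / 55)    [929 ≡ 49 mod 55]
  = (55 / 49)    [QR: 49 ≡ 1 mod 4, sign kept]
  = (6 / 49)    [55 ≡ 6 mod 49]
  = (3 / 49)    [49 ≡ 1 mod 8 ⇒ (2 / 49) = +1]
  = (49 / 3)    [QR: 49 ≡ 1 mod 4, sign kept]
  = (1 / 3)    [49 ≡ 1 mod 3]
  = 1    [(1 / 3) = 1]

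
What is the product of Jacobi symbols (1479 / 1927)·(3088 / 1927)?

1

By multiplicativity, (1479·3088 / 1927) = (1479 / 1927)·(3088 / 1927).
First factor (1479 / 1927):
Both 1479 ≡ 3 and 1927 ≡ 3 (mod 4), so reciprocity gives (1479 / 1927) = -(1927 / 1479). Reduce: 1927 ≡ 448 (mod 1479). Now have -(448 / 1479).
Factor out 2: 448 = 2^6·7. Since 1479 ≡ 7 (mod 8), (2 / 1479) = +1, and (2 / 1479)^6 = +1. Now have -(7 / 1479).
Both 7 ≡ 3 and 1479 ≡ 3 (mod 4), so reciprocity gives (7 / 1479) = -(1479 / 7). Reduce: 1479 ≡ 2 (mod 7). Now have (2 / 7).
Factor out 2: 2 = 2. Since 7 ≡ 7 (mod 8), (2 / 7) = +1. Now have (1 / 7).
(1 / 7) = 1. Collecting the sign factors: 1.
Second factor (3088 / 1927):
Reduce the numerator: 3088 ≡ 1161 (mod 1927), so (3088 / 1927) = (1161 / 1927).
1161 ≡ 1 (mod 4), so quadratic reciprocity gives (1161 / 1927) = (1927 / 1161). Reduce: 1927 ≡ 766 (mod 1161). Now have (766 / 1161).
Factor out 2: 766 = 2·383. Since 1161 ≡ 1 (mod 8), (2 / 1161) = +1. Now have (383 / 1161).
1161 ≡ 1 (mod 4), so quadratic reciprocity gives (383 / 1161) = (1161 / 383). Reduce: 1161 ≡ 12 (mod 383). Now have (12 / 383).
Factor out 2: 12 = 2^2·3. Since 383 ≡ 7 (mod 8), (2 / 383) = +1, and (2 / 383)^2 = +1. Now have (3 / 383).
Both 3 ≡ 3 and 383 ≡ 3 (mod 4), so reciprocity gives (3 / 383) = -(383 / 3). Reduce: 383 ≡ 2 (mod 3). Now have -(2 / 3).
Factor out 2: 2 = 2. Since 3 ≡ 3 (mod 8), (2 / 3) = -1. Now have (1 / 3).
(1 / 3) = 1. Collecting the sign factors: 1.
Product: (1)·(1) = 1.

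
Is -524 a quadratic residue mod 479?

Reduce the numerator: -524 ≡ 434 (mod 479), so (-524/479) = (434/479).
Factor out 2: 434 = 2·217. Since 479 ≡ 7 (mod 8), (2/479) = +1. Now have (217/479).
217 ≡ 1 (mod 4), so quadratic reciprocity gives (217/479) = (479/217). Reduce: 479 ≡ 45 (mod 217). Now have (45/217).
45 ≡ 1 (mod 4), so quadratic reciprocity gives (45/217) = (217/45). Reduce: 217 ≡ 37 (mod 45). Now have (37/45).
37 ≡ 1 (mod 4), so quadratic reciprocity gives (37/45) = (45/37). Reduce: 45 ≡ 8 (mod 37). Now have (8/37).
Factor out 2: 8 = 2^3. Since 37 ≡ 5 (mod 8), (2/37) = -1, and (2/37)^3 = -1. Now have -(1/37).
(1/37) = 1. Collecting the sign factors: -1.
(-524/479) = -1, and 479 is prime, so -524 is not a quadratic residue mod 479.

no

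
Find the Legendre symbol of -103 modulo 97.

Reduce the numerator: -103 ≡ 91 (mod 97), so (-103 / 97) = (91 / 97).
97 ≡ 1 (mod 4), so quadratic reciprocity gives (91 / 97) = (97 / 91). Reduce: 97 ≡ 6 (mod 91). Now have (6 / 91).
Factor out 2: 6 = 2·3. Since 91 ≡ 3 (mod 8), (2 / 91) = -1. Now have -(3 / 91).
Both 3 ≡ 3 and 91 ≡ 3 (mod 4), so reciprocity gives (3 / 91) = -(91 / 3). Reduce: 91 ≡ 1 (mod 3). Now have (1 / 3).
(1 / 3) = 1. Collecting the sign factors: 1.

1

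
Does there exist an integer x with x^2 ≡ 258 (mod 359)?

no

Factor out 2: 258 = 2·129. Since 359 ≡ 7 (mod 8), (2/359) = +1. Now have (129/359).
129 ≡ 1 (mod 4), so quadratic reciprocity gives (129/359) = (359/129). Reduce: 359 ≡ 101 (mod 129). Now have (101/129).
101 ≡ 1 (mod 4), so quadratic reciprocity gives (101/129) = (129/101). Reduce: 129 ≡ 28 (mod 101). Now have (28/101).
Factor out 2: 28 = 2^2·7. Since 101 ≡ 5 (mod 8), (2/101) = -1, and (2/101)^2 = +1. Now have (7/101).
101 ≡ 1 (mod 4), so quadratic reciprocity gives (7/101) = (101/7). Reduce: 101 ≡ 3 (mod 7). Now have (3/7).
Both 3 ≡ 3 and 7 ≡ 3 (mod 4), so reciprocity gives (3/7) = -(7/3). Reduce: 7 ≡ 1 (mod 3). Now have -(1/3).
(1/3) = 1. Collecting the sign factors: -1.
The Legendre symbol is -1, so x^2 ≡ 258 (mod 359) has no solution.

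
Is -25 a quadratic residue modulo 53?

yes

Pull out -1: (-25|53) = (-1|53)·(25|53). Since 53 ≡ 1 (mod 4), (-1|53) = +1. Now have (25|53).
25 ≡ 1 (mod 4), so quadratic reciprocity gives (25|53) = (53|25). Reduce: 53 ≡ 3 (mod 25). Now have (3|25).
25 ≡ 1 (mod 4), so quadratic reciprocity gives (3|25) = (25|3). Reduce: 25 ≡ 1 (mod 3). Now have (1|3).
(1|3) = 1. Collecting the sign factors: 1.
The Legendre symbol is 1, so x^2 ≡ -25 (mod 53) has solution.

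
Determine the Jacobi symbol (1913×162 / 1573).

By multiplicativity, (1913·162 / 1573) = (1913 / 1573)·(162 / 1573).
First factor (1913 / 1573):
Reduce the numerator: 1913 ≡ 340 (mod 1573), so (1913 / 1573) = (340 / 1573).
Factor out 2: 340 = 2^2·85. Since 1573 ≡ 5 (mod 8), (2 / 1573) = -1, and (2 / 1573)^2 = +1. Now have (85 / 1573).
85 ≡ 1 (mod 4), so quadratic reciprocity gives (85 / 1573) = (1573 / 85). Reduce: 1573 ≡ 43 (mod 85). Now have (43 / 85).
85 ≡ 1 (mod 4), so quadratic reciprocity gives (43 / 85) = (85 / 43). Reduce: 85 ≡ 42 (mod 43). Now have (42 / 43).
Factor out 2: 42 = 2·21. Since 43 ≡ 3 (mod 8), (2 / 43) = -1. Now have -(21 / 43).
21 ≡ 1 (mod 4), so quadratic reciprocity gives (21 / 43) = (43 / 21). Reduce: 43 ≡ 1 (mod 21). Now have -(1 / 21).
(1 / 21) = 1. Collecting the sign factors: -1.
Second factor (162 / 1573):
Factor out 2: 162 = 2·81. Since 1573 ≡ 5 (mod 8), (2 / 1573) = -1. Now have -(81 / 1573).
81 ≡ 1 (mod 4), so quadratic reciprocity gives (81 / 1573) = (1573 / 81). Reduce: 1573 ≡ 34 (mod 81). Now have -(34 / 81).
Factor out 2: 34 = 2·17. Since 81 ≡ 1 (mod 8), (2 / 81) = +1. Now have -(17 / 81).
17 ≡ 1 (mod 4), so quadratic reciprocity gives (17 / 81) = (81 / 17). Reduce: 81 ≡ 13 (mod 17). Now have -(13 / 17).
13 ≡ 1 (mod 4), so quadratic reciprocity gives (13 / 17) = (17 / 13). Reduce: 17 ≡ 4 (mod 13). Now have -(4 / 13).
Factor out 2: 4 = 2^2. Since 13 ≡ 5 (mod 8), (2 / 13) = -1, and (2 / 13)^2 = +1. Now have -(1 / 13).
(1 / 13) = 1. Collecting the sign factors: -1.
Product: (-1)·(-1) = 1.

1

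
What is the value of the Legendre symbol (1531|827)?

Reduce the numerator: 1531 ≡ 704 (mod 827), so (1531|827) = (704|827).
Factor out 2: 704 = 2^6·11. Since 827 ≡ 3 (mod 8), (2|827) = -1, and (2|827)^6 = +1. Now have (11|827).
Both 11 ≡ 3 and 827 ≡ 3 (mod 4), so reciprocity gives (11|827) = -(827|11). Reduce: 827 ≡ 2 (mod 11). Now have -(2|11).
Factor out 2: 2 = 2. Since 11 ≡ 3 (mod 8), (2|11) = -1. Now have (1|11).
(1|11) = 1. Collecting the sign factors: 1.

1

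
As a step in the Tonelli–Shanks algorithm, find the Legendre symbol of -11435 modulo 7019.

1

Reduce the numerator: -11435 ≡ 2603 (mod 7019), so (-11435|7019) = (2603|7019).
Both 2603 ≡ 3 and 7019 ≡ 3 (mod 4), so reciprocity gives (2603|7019) = -(7019|2603). Reduce: 7019 ≡ 1813 (mod 2603). Now have -(1813|2603).
1813 ≡ 1 (mod 4), so quadratic reciprocity gives (1813|2603) = (2603|1813). Reduce: 2603 ≡ 790 (mod 1813). Now have -(790|1813).
Factor out 2: 790 = 2·395. Since 1813 ≡ 5 (mod 8), (2|1813) = -1. Now have (395|1813).
1813 ≡ 1 (mod 4), so quadratic reciprocity gives (395|1813) = (1813|395). Reduce: 1813 ≡ 233 (mod 395). Now have (233|395).
233 ≡ 1 (mod 4), so quadratic reciprocity gives (233|395) = (395|233). Reduce: 395 ≡ 162 (mod 233). Now have (162|233).
Factor out 2: 162 = 2·81. Since 233 ≡ 1 (mod 8), (2|233) = +1. Now have (81|233).
81 ≡ 1 (mod 4), so quadratic reciprocity gives (81|233) = (233|81). Reduce: 233 ≡ 71 (mod 81). Now have (71|81).
81 ≡ 1 (mod 4), so quadratic reciprocity gives (71|81) = (81|71). Reduce: 81 ≡ 10 (mod 71). Now have (10|71).
Factor out 2: 10 = 2·5. Since 71 ≡ 7 (mod 8), (2|71) = +1. Now have (5|71).
5 ≡ 1 (mod 4), so quadratic reciprocity gives (5|71) = (71|5). Reduce: 71 ≡ 1 (mod 5). Now have (1|5).
(1|5) = 1. Collecting the sign factors: 1.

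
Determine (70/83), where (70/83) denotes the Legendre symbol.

(70/83)
  = -(35/83)    [83 ≡ 3 mod 8 ⇒ (2/83) = -1]
  = (83/35)    [QR: both ≡ 3 mod 4, sign flips]
  = (13/35)    [83 ≡ 13 mod 35]
  = (35/13)    [QR: 13 ≡ 1 mod 4, sign kept]
  = (9/13)    [35 ≡ 9 mod 13]
  = (13/9)    [QR: 9 ≡ 1 mod 4, sign kept]
  = (4/9)    [13 ≡ 4 mod 9]
  = (1/9)    [9 ≡ 1 mod 8 ⇒ (2/9)^2 = +1]
  = 1    [(1/9) = 1]

1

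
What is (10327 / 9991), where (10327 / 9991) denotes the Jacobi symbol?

1

(10327 / 9991)
  = (336 / 9991)    [10327 ≡ 336 mod 9991]
  = (21 / 9991)    [9991 ≡ 7 mod 8 ⇒ (2 / 9991)^4 = +1]
  = (9991 / 21)    [QR: 21 ≡ 1 mod 4, sign kept]
  = (16 / 21)    [9991 ≡ 16 mod 21]
  = (1 / 21)    [21 ≡ 5 mod 8 ⇒ (2 / 21)^4 = +1]
  = 1    [(1 / 21) = 1]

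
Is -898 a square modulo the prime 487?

yes

Pull out -1: (-898/487) = (-1/487)·(898/487). Since 487 ≡ 3 (mod 4), (-1/487) = -1. Now have -(898/487).
Reduce the numerator: 898 ≡ 411 (mod 487), so (898/487) = (411/487).
Both 411 ≡ 3 and 487 ≡ 3 (mod 4), so reciprocity gives (411/487) = -(487/411). Reduce: 487 ≡ 76 (mod 411). Now have (76/411).
Factor out 2: 76 = 2^2·19. Since 411 ≡ 3 (mod 8), (2/411) = -1, and (2/411)^2 = +1. Now have (19/411).
Both 19 ≡ 3 and 411 ≡ 3 (mod 4), so reciprocity gives (19/411) = -(411/19). Reduce: 411 ≡ 12 (mod 19). Now have -(12/19).
Factor out 2: 12 = 2^2·3. Since 19 ≡ 3 (mod 8), (2/19) = -1, and (2/19)^2 = +1. Now have -(3/19).
Both 3 ≡ 3 and 19 ≡ 3 (mod 4), so reciprocity gives (3/19) = -(19/3). Reduce: 19 ≡ 1 (mod 3). Now have (1/3).
(1/3) = 1. Collecting the sign factors: 1.
The Legendre symbol is 1, so x^2 ≡ -898 (mod 487) has solution.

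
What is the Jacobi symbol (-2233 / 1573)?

(-2233 / 1573)
  = (2233 / 1573)    [1573 ≡ 1 mod 4 ⇒ (-1 / 1573) = +1]
  = (660 / 1573)    [2233 ≡ 660 mod 1573]
  = (165 / 1573)    [1573 ≡ 5 mod 8 ⇒ (2 / 1573)^2 = +1]
  = (1573 / 165)    [QR: 165 ≡ 1 mod 4, sign kept]
  = (88 / 165)    [1573 ≡ 88 mod 165]
  = -(11 / 165)    [165 ≡ 5 mod 8 ⇒ (2 / 165)^3 = -1]
  = -(165 / 11)    [QR: 165 ≡ 1 mod 4, sign kept]
  = -(0 / 11)    [165 ≡ 0 mod 11]
  = 0    [numerator 0, gcd > 1]

0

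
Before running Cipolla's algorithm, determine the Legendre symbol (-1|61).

1

Pull out -1: (-1|61) = (-1|61)·(1|61). Since 61 ≡ 1 (mod 4), (-1|61) = +1. Now have (1|61).
(1|61) = 1. Collecting the sign factors: 1.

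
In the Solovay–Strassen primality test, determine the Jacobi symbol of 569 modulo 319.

1

(569/319)
  = (250/319)    [569 ≡ 250 mod 319]
  = (125/319)    [319 ≡ 7 mod 8 ⇒ (2/319) = +1]
  = (319/125)    [QR: 125 ≡ 1 mod 4, sign kept]
  = (69/125)    [319 ≡ 69 mod 125]
  = (125/69)    [QR: 69 ≡ 1 mod 4, sign kept]
  = (56/69)    [125 ≡ 56 mod 69]
  = -(7/69)    [69 ≡ 5 mod 8 ⇒ (2/69)^3 = -1]
  = -(69/7)    [QR: 69 ≡ 1 mod 4, sign kept]
  = -(6/7)    [69 ≡ 6 mod 7]
  = -(3/7)    [7 ≡ 7 mod 8 ⇒ (2/7) = +1]
  = (7/3)    [QR: both ≡ 3 mod 4, sign flips]
  = (1/3)    [7 ≡ 1 mod 3]
  = 1    [(1/3) = 1]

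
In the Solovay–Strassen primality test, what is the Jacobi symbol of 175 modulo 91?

0

Reduce the numerator: 175 ≡ 84 (mod 91), so (175 / 91) = (84 / 91).
Factor out 2: 84 = 2^2·21. Since 91 ≡ 3 (mod 8), (2 / 91) = -1, and (2 / 91)^2 = +1. Now have (21 / 91).
21 ≡ 1 (mod 4), so quadratic reciprocity gives (21 / 91) = (91 / 21). Reduce: 91 ≡ 7 (mod 21). Now have (7 / 21).
21 ≡ 1 (mod 4), so quadratic reciprocity gives (7 / 21) = (21 / 7). Reduce: 21 ≡ 0 (mod 7). Now have (0 / 7).
The numerator is now 0 with denominator 7 > 1: the symbol is 0.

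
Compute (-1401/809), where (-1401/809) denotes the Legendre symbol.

-1

(-1401/809)
  = (217/809)    [-1401 ≡ 217 mod 809]
  = (809/217)    [QR: 217 ≡ 1 mod 4, sign kept]
  = (158/217)    [809 ≡ 158 mod 217]
  = (79/217)    [217 ≡ 1 mod 8 ⇒ (2/217) = +1]
  = (217/79)    [QR: 217 ≡ 1 mod 4, sign kept]
  = (59/79)    [217 ≡ 59 mod 79]
  = -(79/59)    [QR: both ≡ 3 mod 4, sign flips]
  = -(20/59)    [79 ≡ 20 mod 59]
  = -(5/59)    [59 ≡ 3 mod 8 ⇒ (2/59)^2 = +1]
  = -(59/5)    [QR: 5 ≡ 1 mod 4, sign kept]
  = -(4/5)    [59 ≡ 4 mod 5]
  = -(1/5)    [5 ≡ 5 mod 8 ⇒ (2/5)^2 = +1]
  = -1    [(1/5) = 1]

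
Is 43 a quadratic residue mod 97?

yes

(43/97)
  = (97/43)    [QR: 97 ≡ 1 mod 4, sign kept]
  = (11/43)    [97 ≡ 11 mod 43]
  = -(43/11)    [QR: both ≡ 3 mod 4, sign flips]
  = -(10/11)    [43 ≡ 10 mod 11]
  = (5/11)    [11 ≡ 3 mod 8 ⇒ (2/11) = -1]
  = (11/5)    [QR: 5 ≡ 1 mod 4, sign kept]
  = (1/5)    [11 ≡ 1 mod 5]
  = 1    [(1/5) = 1]
(43/97) = 1, and 97 is prime, so 43 is a quadratic residue mod 97.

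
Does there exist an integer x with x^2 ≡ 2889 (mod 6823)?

(2889|6823)
  = (6823|2889)    [QR: 2889 ≡ 1 mod 4, sign kept]
  = (1045|2889)    [6823 ≡ 1045 mod 2889]
  = (2889|1045)    [QR: 1045 ≡ 1 mod 4, sign kept]
  = (799|1045)    [2889 ≡ 799 mod 1045]
  = (1045|799)    [QR: 1045 ≡ 1 mod 4, sign kept]
  = (246|799)    [1045 ≡ 246 mod 799]
  = (123|799)    [799 ≡ 7 mod 8 ⇒ (2|799) = +1]
  = -(799|123)    [QR: both ≡ 3 mod 4, sign flips]
  = -(61|123)    [799 ≡ 61 mod 123]
  = -(123|61)    [QR: 61 ≡ 1 mod 4, sign kept]
  = -(1|61)    [123 ≡ 1 mod 61]
  = -1    [(1|61) = 1]
The Legendre symbol is -1, so x^2 ≡ 2889 (mod 6823) has no solution.

no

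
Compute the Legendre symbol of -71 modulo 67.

Reduce the numerator: -71 ≡ 63 (mod 67), so (-71|67) = (63|67).
Both 63 ≡ 3 and 67 ≡ 3 (mod 4), so reciprocity gives (63|67) = -(67|63). Reduce: 67 ≡ 4 (mod 63). Now have -(4|63).
Factor out 2: 4 = 2^2. Since 63 ≡ 7 (mod 8), (2|63) = +1, and (2|63)^2 = +1. Now have -(1|63).
(1|63) = 1. Collecting the sign factors: -1.

-1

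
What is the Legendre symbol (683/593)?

Reduce the numerator: 683 ≡ 90 (mod 593), so (683/593) = (90/593).
Factor out 2: 90 = 2·45. Since 593 ≡ 1 (mod 8), (2/593) = +1. Now have (45/593).
45 ≡ 1 (mod 4), so quadratic reciprocity gives (45/593) = (593/45). Reduce: 593 ≡ 8 (mod 45). Now have (8/45).
Factor out 2: 8 = 2^3. Since 45 ≡ 5 (mod 8), (2/45) = -1, and (2/45)^3 = -1. Now have -(1/45).
(1/45) = 1. Collecting the sign factors: -1.

-1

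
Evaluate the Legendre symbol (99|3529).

3529 ≡ 1 (mod 4), so quadratic reciprocity gives (99|3529) = (3529|99). Reduce: 3529 ≡ 64 (mod 99). Now have (64|99).
Factor out 2: 64 = 2^6. Since 99 ≡ 3 (mod 8), (2|99) = -1, and (2|99)^6 = +1. Now have (1|99).
(1|99) = 1. Collecting the sign factors: 1.

1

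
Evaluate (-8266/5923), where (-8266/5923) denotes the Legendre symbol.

(-8266/5923)
  = (3580/5923)    [-8266 ≡ 3580 mod 5923]
  = (895/5923)    [5923 ≡ 3 mod 8 ⇒ (2/5923)^2 = +1]
  = -(5923/895)    [QR: both ≡ 3 mod 4, sign flips]
  = -(553/895)    [5923 ≡ 553 mod 895]
  = -(895/553)    [QR: 553 ≡ 1 mod 4, sign kept]
  = -(342/553)    [895 ≡ 342 mod 553]
  = -(171/553)    [553 ≡ 1 mod 8 ⇒ (2/553) = +1]
  = -(553/171)    [QR: 553 ≡ 1 mod 4, sign kept]
  = -(40/171)    [553 ≡ 40 mod 171]
  = (5/171)    [171 ≡ 3 mod 8 ⇒ (2/171)^3 = -1]
  = (171/5)    [QR: 5 ≡ 1 mod 4, sign kept]
  = (1/5)    [171 ≡ 1 mod 5]
  = 1    [(1/5) = 1]

1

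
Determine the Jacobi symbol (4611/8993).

1

(4611/8993)
  = (8993/4611)    [QR: 8993 ≡ 1 mod 4, sign kept]
  = (4382/4611)    [8993 ≡ 4382 mod 4611]
  = -(2191/4611)    [4611 ≡ 3 mod 8 ⇒ (2/4611) = -1]
  = (4611/2191)    [QR: both ≡ 3 mod 4, sign flips]
  = (229/2191)    [4611 ≡ 229 mod 2191]
  = (2191/229)    [QR: 229 ≡ 1 mod 4, sign kept]
  = (130/229)    [2191 ≡ 130 mod 229]
  = -(65/229)    [229 ≡ 5 mod 8 ⇒ (2/229) = -1]
  = -(229/65)    [QR: 65 ≡ 1 mod 4, sign kept]
  = -(34/65)    [229 ≡ 34 mod 65]
  = -(17/65)    [65 ≡ 1 mod 8 ⇒ (2/65) = +1]
  = -(65/17)    [QR: 17 ≡ 1 mod 4, sign kept]
  = -(14/17)    [65 ≡ 14 mod 17]
  = -(7/17)    [17 ≡ 1 mod 8 ⇒ (2/17) = +1]
  = -(17/7)    [QR: 17 ≡ 1 mod 4, sign kept]
  = -(3/7)    [17 ≡ 3 mod 7]
  = (7/3)    [QR: both ≡ 3 mod 4, sign flips]
  = (1/3)    [7 ≡ 1 mod 3]
  = 1    [(1/3) = 1]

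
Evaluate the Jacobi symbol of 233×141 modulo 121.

1

By multiplicativity, (233·141/121) = (233/121)·(141/121).
First factor (233/121):
(233/121)
  = (112/121)    [233 ≡ 112 mod 121]
  = (7/121)    [121 ≡ 1 mod 8 ⇒ (2/121)^4 = +1]
  = (121/7)    [QR: 121 ≡ 1 mod 4, sign kept]
  = (2/7)    [121 ≡ 2 mod 7]
  = (1/7)    [7 ≡ 7 mod 8 ⇒ (2/7) = +1]
  = 1    [(1/7) = 1]
Second factor (141/121):
(141/121)
  = (20/121)    [141 ≡ 20 mod 121]
  = (5/121)    [121 ≡ 1 mod 8 ⇒ (2/121)^2 = +1]
  = (121/5)    [QR: 5 ≡ 1 mod 4, sign kept]
  = (1/5)    [121 ≡ 1 mod 5]
  = 1    [(1/5) = 1]
Product: (1)·(1) = 1.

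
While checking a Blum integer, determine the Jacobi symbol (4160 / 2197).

0

Reduce the numerator: 4160 ≡ 1963 (mod 2197), so (4160 / 2197) = (1963 / 2197).
2197 ≡ 1 (mod 4), so quadratic reciprocity gives (1963 / 2197) = (2197 / 1963). Reduce: 2197 ≡ 234 (mod 1963). Now have (234 / 1963).
Factor out 2: 234 = 2·117. Since 1963 ≡ 3 (mod 8), (2 / 1963) = -1. Now have -(117 / 1963).
117 ≡ 1 (mod 4), so quadratic reciprocity gives (117 / 1963) = (1963 / 117). Reduce: 1963 ≡ 91 (mod 117). Now have -(91 / 117).
117 ≡ 1 (mod 4), so quadratic reciprocity gives (91 / 117) = (117 / 91). Reduce: 117 ≡ 26 (mod 91). Now have -(26 / 91).
Factor out 2: 26 = 2·13. Since 91 ≡ 3 (mod 8), (2 / 91) = -1. Now have (13 / 91).
13 ≡ 1 (mod 4), so quadratic reciprocity gives (13 / 91) = (91 / 13). Reduce: 91 ≡ 0 (mod 13). Now have (0 / 13).
The numerator is now 0 with denominator 13 > 1: the symbol is 0.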